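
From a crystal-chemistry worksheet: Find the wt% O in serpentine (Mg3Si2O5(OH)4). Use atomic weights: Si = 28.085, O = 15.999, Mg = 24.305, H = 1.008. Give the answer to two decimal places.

51.96 wt%

M(Mg3Si2O5(OH)4) = 277.108 g/mol.
O contributes 9 × 15.999 = 143.991 g per mole.
143.991/277.108 = 0.5196 → 51.96%.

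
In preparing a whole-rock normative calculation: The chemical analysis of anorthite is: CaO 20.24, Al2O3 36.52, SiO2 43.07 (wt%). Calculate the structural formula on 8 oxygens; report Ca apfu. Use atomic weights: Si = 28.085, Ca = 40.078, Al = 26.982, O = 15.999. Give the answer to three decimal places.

CaO (M=56.077): mol = 0.36093; Ca = 0.36093, O = 0.36093.
Al2O3 (M=101.961): mol = 0.35818; Al = 0.71636, O = 1.07454.
SiO2 (M=60.083): mol = 0.71684; Si = 0.71684, O = 1.43368.
ΣO = 2.86915; factor = 8/ΣO = 2.78828.
Ca apfu = 0.36093 × 2.78828 = 1.006.

1.006 Ca apfu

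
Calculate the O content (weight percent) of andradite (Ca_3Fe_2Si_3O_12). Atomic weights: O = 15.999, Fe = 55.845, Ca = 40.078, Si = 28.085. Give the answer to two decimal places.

37.78 weight percent

Molar mass of Ca_3Fe_2Si_3O_12: 3×40.078 + 2×55.845 + 3×28.085 + 12×15.999 = 508.167 g/mol.
Mass of O per formula unit: 12 × 15.999 = 191.988 g.
Weight fraction O = 191.988 / 508.167 = 0.3778.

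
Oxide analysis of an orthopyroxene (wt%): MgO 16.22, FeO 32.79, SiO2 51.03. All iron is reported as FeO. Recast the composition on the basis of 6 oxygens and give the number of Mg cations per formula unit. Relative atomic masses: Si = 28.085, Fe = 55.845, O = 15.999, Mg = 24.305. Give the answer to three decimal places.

MgO (M=40.304): mol = 0.40244; Mg = 0.40244, O = 0.40244.
FeO (M=71.844): mol = 0.45641; Fe = 0.45641, O = 0.45641.
SiO2 (M=60.083): mol = 0.84933; Si = 0.84933, O = 1.69866.
ΣO = 2.55751; factor = 6/ΣO = 2.34603.
Mg apfu = 0.40244 × 2.34603 = 0.944.

0.944 Mg apfu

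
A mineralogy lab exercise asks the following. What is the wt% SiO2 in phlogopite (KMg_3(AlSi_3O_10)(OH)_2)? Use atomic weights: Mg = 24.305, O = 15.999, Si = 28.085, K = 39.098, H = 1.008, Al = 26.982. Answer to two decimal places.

Formula mass = 417.254 g/mol.
3 Si → 3.0000 mol SiO2 per formula unit; M(SiO2) = 60.083, so SiO2 mass = 180.249 g.
180.249/417.254 × 100 = 43.20 wt%.

43.20 wt%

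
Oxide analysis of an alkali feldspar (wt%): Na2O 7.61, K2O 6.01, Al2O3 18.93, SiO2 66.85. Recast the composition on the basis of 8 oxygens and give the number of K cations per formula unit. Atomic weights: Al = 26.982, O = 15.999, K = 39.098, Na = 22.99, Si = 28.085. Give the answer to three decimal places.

0.344 K apfu

7.61 wt% Na2O ÷ 61.979 g/mol = 0.12278 mol, giving 0.24556 Na and 0.12278 O.
6.01 wt% K2O ÷ 94.195 g/mol = 0.06380 mol, giving 0.12760 K and 0.06380 O.
18.93 wt% Al2O3 ÷ 101.961 g/mol = 0.18566 mol, giving 0.37132 Al and 0.55698 O.
66.85 wt% SiO2 ÷ 60.083 g/mol = 1.11263 mol, giving 1.11263 Si and 2.22526 O.
Oxygen sums to 2.96882; scaling by 8/2.96882 = 2.69467 puts the formula on 8 O.
K: 0.12760 × 2.69467 = 0.344 atoms per formula unit.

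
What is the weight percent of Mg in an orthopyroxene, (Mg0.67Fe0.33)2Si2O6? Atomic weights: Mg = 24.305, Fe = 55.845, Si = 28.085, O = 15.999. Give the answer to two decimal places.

14.70 weight percent

M((Mg0.67Fe0.33)2Si2O6) = 221.590 g/mol.
Mg contributes 1.34 × 24.305 = 32.569 g per mole.
32.569/221.590 = 0.1470 → 14.70%.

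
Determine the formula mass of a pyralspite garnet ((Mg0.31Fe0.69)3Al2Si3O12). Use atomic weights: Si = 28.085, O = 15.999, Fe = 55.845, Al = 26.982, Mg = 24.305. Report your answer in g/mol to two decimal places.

468.41 g/mol

M = 0.93×24.305 + 2.07×55.845 + 2×26.982 + 3×28.085 + 12×15.999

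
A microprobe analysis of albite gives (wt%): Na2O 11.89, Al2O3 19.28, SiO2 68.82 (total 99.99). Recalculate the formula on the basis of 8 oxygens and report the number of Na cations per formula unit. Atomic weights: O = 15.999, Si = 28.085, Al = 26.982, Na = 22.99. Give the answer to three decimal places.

Na2O (M=61.979): mol = 0.19184; Na = 0.38368, O = 0.19184.
Al2O3 (M=101.961): mol = 0.18909; Al = 0.37818, O = 0.56727.
SiO2 (M=60.083): mol = 1.14542; Si = 1.14542, O = 2.29084.
ΣO = 3.04995; factor = 8/ΣO = 2.62299.
Na apfu = 0.38368 × 2.62299 = 1.006.

1.006 Na apfu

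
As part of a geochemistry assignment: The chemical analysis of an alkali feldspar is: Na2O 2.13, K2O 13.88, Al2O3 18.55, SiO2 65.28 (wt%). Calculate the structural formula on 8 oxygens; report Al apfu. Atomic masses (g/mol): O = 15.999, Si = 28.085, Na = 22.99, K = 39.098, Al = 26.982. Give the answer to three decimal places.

1.004 Al apfu

Na2O: 2.13/61.979 = 0.03437 mol → 0.06874 mol Na, 0.03437 mol O.
K2O: 13.88/94.195 = 0.14735 mol → 0.29470 mol K, 0.14735 mol O.
Al2O3: 18.55/101.961 = 0.18193 mol → 0.36386 mol Al, 0.54579 mol O.
SiO2: 65.28/60.083 = 1.08650 mol → 1.08650 mol Si, 2.17300 mol O.
Total oxygen = 2.90051 mol. Normalization factor = 8/2.90051 = 2.75814.
Al per 8 O = 0.36386 × 2.75814 = 1.004.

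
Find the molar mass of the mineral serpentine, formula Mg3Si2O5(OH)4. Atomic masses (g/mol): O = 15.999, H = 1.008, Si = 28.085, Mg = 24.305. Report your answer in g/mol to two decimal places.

277.11 g/mol

Mg: 3 × 24.305 = 72.9150
Si: 2 × 28.085 = 56.1700
O: 9 × 15.999 = 143.9910
H: 4 × 1.008 = 4.0320
Summing the contributions gives the formula mass.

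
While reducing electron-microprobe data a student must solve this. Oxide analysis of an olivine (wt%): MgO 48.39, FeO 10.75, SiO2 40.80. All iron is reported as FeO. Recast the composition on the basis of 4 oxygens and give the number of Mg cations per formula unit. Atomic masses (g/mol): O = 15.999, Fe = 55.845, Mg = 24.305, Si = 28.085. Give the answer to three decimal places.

MgO (M=40.304): mol = 1.20063; Mg = 1.20063, O = 1.20063.
FeO (M=71.844): mol = 0.14963; Fe = 0.14963, O = 0.14963.
SiO2 (M=60.083): mol = 0.67906; Si = 0.67906, O = 1.35812.
ΣO = 2.70838; factor = 4/ΣO = 1.47690.
Mg apfu = 1.20063 × 1.47690 = 1.773.

1.773 Mg apfu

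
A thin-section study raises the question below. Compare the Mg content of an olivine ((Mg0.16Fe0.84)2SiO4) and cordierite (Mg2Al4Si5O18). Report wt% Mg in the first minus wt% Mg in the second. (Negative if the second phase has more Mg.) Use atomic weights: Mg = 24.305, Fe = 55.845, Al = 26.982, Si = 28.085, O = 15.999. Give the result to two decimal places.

First mineral: 7.778 g Mg in 193.678 g formula = 4.02 wt% Mg.
Second mineral: 48.610 g Mg in 584.945 g formula = 8.31 wt% Mg.
4.02% − 8.31% gives a difference of -4.29 percentage points.

-4.29 percentage points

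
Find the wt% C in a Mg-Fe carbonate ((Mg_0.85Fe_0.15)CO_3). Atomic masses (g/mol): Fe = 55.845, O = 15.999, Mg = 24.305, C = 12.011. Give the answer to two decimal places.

Molar mass of (Mg_0.85Fe_0.15)CO_3: 0.85·24.305 + 0.15·55.845 + 1·12.011 + 3·15.999 = 89.044 g/mol.
Mass of C per formula unit: 1 × 12.011 = 12.011 g.
Weight fraction C = 12.011 / 89.044 = 0.1349.

13.49 weight percent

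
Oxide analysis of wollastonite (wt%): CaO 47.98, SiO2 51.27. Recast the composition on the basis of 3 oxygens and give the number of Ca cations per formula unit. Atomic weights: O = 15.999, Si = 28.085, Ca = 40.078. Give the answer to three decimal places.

47.98 wt% CaO ÷ 56.077 g/mol = 0.85561 mol, giving 0.85561 Ca and 0.85561 O.
51.27 wt% SiO2 ÷ 60.083 g/mol = 0.85332 mol, giving 0.85332 Si and 1.70664 O.
Oxygen sums to 2.56225; scaling by 3/2.56225 = 1.17085 puts the formula on 3 O.
Ca: 0.85561 × 1.17085 = 1.002 atoms per formula unit.

1.002 Ca apfu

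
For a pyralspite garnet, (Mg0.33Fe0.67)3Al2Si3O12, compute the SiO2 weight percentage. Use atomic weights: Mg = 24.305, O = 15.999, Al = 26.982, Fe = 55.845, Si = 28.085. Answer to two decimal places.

38.64 wt%

M((Mg0.33Fe0.67)3Al2Si3O12) = 466.517 g/mol; M(SiO2) = 60.083 g/mol.
Moles SiO2 per formula unit = 3 Si ÷ 1 = 3.0000.
SiO2 fraction = (3.0000 × 60.083) / 466.517 = 180.249/466.517 = 0.3864.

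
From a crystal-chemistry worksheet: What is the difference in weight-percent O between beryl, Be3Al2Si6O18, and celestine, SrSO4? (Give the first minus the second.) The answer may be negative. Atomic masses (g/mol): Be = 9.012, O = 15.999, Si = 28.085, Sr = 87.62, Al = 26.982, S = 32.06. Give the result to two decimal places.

18.74 percentage points

First mineral: 287.982 g O in 537.492 g formula = 53.58 wt% O.
Second mineral: 63.996 g O in 183.676 g formula = 34.84 wt% O.
53.58% − 34.84% gives a difference of 18.74 percentage points.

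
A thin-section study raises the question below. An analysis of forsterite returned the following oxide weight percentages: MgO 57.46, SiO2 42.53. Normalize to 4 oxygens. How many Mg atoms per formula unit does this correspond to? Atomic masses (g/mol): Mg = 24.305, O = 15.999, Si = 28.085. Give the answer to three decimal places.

MgO: 57.46/40.304 = 1.42566 mol → 1.42566 mol Mg, 1.42566 mol O.
SiO2: 42.53/60.083 = 0.70785 mol → 0.70785 mol Si, 1.41570 mol O.
Total oxygen = 2.84136 mol. Normalization factor = 4/2.84136 = 1.40778.
Mg per 4 O = 1.42566 × 1.40778 = 2.007.

2.007 Mg apfu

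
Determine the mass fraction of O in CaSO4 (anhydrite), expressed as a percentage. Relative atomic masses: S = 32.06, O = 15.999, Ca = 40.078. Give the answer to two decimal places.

M(CaSO4) = 136.134 g/mol.
O contributes 4 × 15.999 = 63.996 g per mole.
63.996/136.134 = 0.4701 → 47.01%.

47.01 weight percent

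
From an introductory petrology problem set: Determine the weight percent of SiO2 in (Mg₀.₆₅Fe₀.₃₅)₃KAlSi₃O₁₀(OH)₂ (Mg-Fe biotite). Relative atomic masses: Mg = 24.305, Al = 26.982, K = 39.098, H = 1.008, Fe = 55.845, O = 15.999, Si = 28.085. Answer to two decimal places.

40.02 wt%

Molar mass of (Mg₀.₆₅Fe₀.₃₅)₃KAlSi₃O₁₀(OH)₂ = 1.95*24.305 + 1.05*55.845 + 1*39.098 + 1*26.982 + 3*28.085 + 12*15.999 + 2*1.008 = 450.371 g/mol.
Each formula unit contains 3 Si, equivalent to 3/1 = 3.0000 mol SiO2.
M(SiO2) = 1×28.085 + 2×15.999 = 60.083 g/mol.
Mass of SiO2 per formula unit = 3.0000 × 60.083 = 180.249 g.
SiO2 wt% = 180.249 / 450.371 × 100 = 40.02%.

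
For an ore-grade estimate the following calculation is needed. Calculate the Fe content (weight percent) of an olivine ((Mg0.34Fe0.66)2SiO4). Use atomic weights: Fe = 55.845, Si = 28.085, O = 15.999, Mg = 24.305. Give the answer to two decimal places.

Molar mass of (Mg0.34Fe0.66)2SiO4: 0.68*24.305 + 1.32*55.845 + 1*28.085 + 4*15.999 = 182.324 g/mol.
Mass of Fe per formula unit: 1.32 × 55.845 = 73.715 g.
Weight fraction Fe = 73.715 / 182.324 = 0.4043.

40.43 weight percent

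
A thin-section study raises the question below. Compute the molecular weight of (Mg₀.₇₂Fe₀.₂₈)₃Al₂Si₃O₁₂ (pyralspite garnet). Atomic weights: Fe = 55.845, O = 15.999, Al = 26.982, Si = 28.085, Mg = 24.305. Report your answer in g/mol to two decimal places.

The formula mass is the sum 2.16(24.305) + 0.84(55.845) + 2(26.982) + 3(28.085) + 12(15.999).

429.62 g/mol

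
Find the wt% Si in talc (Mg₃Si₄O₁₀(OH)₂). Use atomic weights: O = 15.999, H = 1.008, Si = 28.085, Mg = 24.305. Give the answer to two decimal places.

M(Mg₃Si₄O₁₀(OH)₂) = 379.259 g/mol.
Si contributes 4 × 28.085 = 112.340 g per mole.
112.340/379.259 = 0.2962 → 29.62%.

29.62 wt%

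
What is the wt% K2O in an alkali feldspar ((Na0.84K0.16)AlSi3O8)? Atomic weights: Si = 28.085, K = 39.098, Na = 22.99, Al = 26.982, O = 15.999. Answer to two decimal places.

2.85 wt%

M((Na0.84K0.16)AlSi3O8) = 264.796 g/mol; M(K2O) = 94.195 g/mol.
Moles K2O per formula unit = 0.16 K ÷ 2 = 0.0800.
K2O fraction = (0.0800 × 94.195) / 264.796 = 7.536/264.796 = 0.0285.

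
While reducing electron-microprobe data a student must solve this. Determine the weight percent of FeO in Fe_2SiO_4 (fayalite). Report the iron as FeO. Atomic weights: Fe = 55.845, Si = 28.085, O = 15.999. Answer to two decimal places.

Formula mass = 203.771 g/mol.
2 Fe → 2.0000 mol FeO per formula unit; M(FeO) = 71.844, so FeO mass = 143.688 g.
143.688/203.771 × 100 = 70.51 wt%.

70.51 wt%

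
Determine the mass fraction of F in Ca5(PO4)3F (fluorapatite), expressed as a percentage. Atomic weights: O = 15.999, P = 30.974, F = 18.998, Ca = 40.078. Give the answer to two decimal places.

3.77 wt%

M(Ca5(PO4)3F) = 504.298 g/mol.
F contributes 1 × 18.998 = 18.998 g per mole.
18.998/504.298 = 0.0377 → 3.77%.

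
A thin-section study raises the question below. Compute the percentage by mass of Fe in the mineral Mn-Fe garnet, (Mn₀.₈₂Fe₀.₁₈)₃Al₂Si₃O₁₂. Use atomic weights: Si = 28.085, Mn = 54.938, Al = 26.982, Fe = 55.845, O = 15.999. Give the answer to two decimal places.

6.09 mass %

M((Mn₀.₈₂Fe₀.₁₈)₃Al₂Si₃O₁₂) = 495.511 g/mol.
Fe contributes 0.54 × 55.845 = 30.156 g per mole.
30.156/495.511 = 0.0609 → 6.09%.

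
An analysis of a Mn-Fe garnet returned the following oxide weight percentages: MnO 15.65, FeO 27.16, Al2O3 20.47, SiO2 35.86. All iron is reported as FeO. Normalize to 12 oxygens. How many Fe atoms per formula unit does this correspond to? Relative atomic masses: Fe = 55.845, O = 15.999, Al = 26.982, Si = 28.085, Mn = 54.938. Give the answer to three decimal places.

MnO: 15.65/70.937 = 0.22062 mol → 0.22062 mol Mn, 0.22062 mol O.
FeO: 27.16/71.844 = 0.37804 mol → 0.37804 mol Fe, 0.37804 mol O.
Al2O3: 20.47/101.961 = 0.20076 mol → 0.40152 mol Al, 0.60228 mol O.
SiO2: 35.86/60.083 = 0.59684 mol → 0.59684 mol Si, 1.19368 mol O.
Total oxygen = 2.39462 mol. Normalization factor = 12/2.39462 = 5.01123.
Fe per 12 O = 0.37804 × 5.01123 = 1.894.

1.894 Fe apfu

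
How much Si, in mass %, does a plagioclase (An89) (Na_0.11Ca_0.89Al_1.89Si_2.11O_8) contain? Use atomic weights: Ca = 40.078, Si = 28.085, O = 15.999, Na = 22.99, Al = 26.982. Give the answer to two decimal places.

Molar mass of Na_0.11Ca_0.89Al_1.89Si_2.11O_8: 0.11×22.99 + 0.89×40.078 + 1.89×26.982 + 2.11×28.085 + 8×15.999 = 276.446 g/mol.
Mass of Si per formula unit: 2.11 × 28.085 = 59.259 g.
Weight fraction Si = 59.259 / 276.446 = 0.2144.

21.44 mass %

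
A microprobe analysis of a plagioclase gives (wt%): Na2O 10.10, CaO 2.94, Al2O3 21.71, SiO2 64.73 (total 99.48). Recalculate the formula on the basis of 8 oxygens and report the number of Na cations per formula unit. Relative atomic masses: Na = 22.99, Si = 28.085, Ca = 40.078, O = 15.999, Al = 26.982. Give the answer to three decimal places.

0.867 Na apfu

Na2O: 10.10/61.979 = 0.16296 mol → 0.32592 mol Na, 0.16296 mol O.
CaO: 2.94/56.077 = 0.05243 mol → 0.05243 mol Ca, 0.05243 mol O.
Al2O3: 21.71/101.961 = 0.21292 mol → 0.42584 mol Al, 0.63876 mol O.
SiO2: 64.73/60.083 = 1.07734 mol → 1.07734 mol Si, 2.15468 mol O.
Total oxygen = 3.00883 mol. Normalization factor = 8/3.00883 = 2.65884.
Na per 8 O = 0.32592 × 2.65884 = 0.867.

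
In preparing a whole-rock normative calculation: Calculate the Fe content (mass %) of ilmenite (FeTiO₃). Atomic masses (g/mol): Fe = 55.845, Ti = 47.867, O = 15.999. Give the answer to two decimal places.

36.81 mass %

Formula mass = 1*55.845 + 1*47.867 + 3*15.999 = 151.709 g/mol, of which 55.845 g is Fe.
So Fe makes up 55.845/151.709 = 0.3681 of the mass, i.e. 36.81%.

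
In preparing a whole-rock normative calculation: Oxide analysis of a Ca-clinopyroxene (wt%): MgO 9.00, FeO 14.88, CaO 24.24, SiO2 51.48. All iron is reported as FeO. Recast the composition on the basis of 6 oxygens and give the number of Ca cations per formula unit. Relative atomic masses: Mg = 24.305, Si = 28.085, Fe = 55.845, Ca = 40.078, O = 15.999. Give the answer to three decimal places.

1.007 Ca apfu

MgO (M=40.304): mol = 0.22330; Mg = 0.22330, O = 0.22330.
FeO (M=71.844): mol = 0.20712; Fe = 0.20712, O = 0.20712.
CaO (M=56.077): mol = 0.43226; Ca = 0.43226, O = 0.43226.
SiO2 (M=60.083): mol = 0.85681; Si = 0.85681, O = 1.71362.
ΣO = 2.57630; factor = 6/ΣO = 2.32892.
Ca apfu = 0.43226 × 2.32892 = 1.007.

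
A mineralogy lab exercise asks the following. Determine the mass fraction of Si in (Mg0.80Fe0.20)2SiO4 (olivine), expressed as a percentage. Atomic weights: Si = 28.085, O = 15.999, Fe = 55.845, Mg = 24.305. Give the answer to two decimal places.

18.32 wt%

M((Mg0.80Fe0.20)2SiO4) = 153.307 g/mol.
Si contributes 1 × 28.085 = 28.085 g per mole.
28.085/153.307 = 0.1832 → 18.32%.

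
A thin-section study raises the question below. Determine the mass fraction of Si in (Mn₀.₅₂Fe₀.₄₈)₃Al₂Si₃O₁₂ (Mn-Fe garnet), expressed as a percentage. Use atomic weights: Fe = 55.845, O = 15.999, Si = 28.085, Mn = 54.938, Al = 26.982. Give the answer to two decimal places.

16.98 weight percent

Molar mass of (Mn₀.₅₂Fe₀.₄₈)₃Al₂Si₃O₁₂: 1.56·54.938 + 1.44·55.845 + 2·26.982 + 3·28.085 + 12·15.999 = 496.327 g/mol.
Mass of Si per formula unit: 3 × 28.085 = 84.255 g.
Weight fraction Si = 84.255 / 496.327 = 0.1698.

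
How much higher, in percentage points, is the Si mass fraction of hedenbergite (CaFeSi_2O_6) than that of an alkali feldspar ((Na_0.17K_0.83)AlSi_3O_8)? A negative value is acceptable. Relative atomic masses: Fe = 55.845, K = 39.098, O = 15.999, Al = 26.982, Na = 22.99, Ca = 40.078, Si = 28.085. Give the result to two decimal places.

-7.93 percentage points

First mineral: 56.170 g Si in 248.087 g formula = 22.64 wt% Si.
Second mineral: 84.255 g Si in 275.589 g formula = 30.57 wt% Si.
22.64% − 30.57% gives a difference of -7.93 percentage points.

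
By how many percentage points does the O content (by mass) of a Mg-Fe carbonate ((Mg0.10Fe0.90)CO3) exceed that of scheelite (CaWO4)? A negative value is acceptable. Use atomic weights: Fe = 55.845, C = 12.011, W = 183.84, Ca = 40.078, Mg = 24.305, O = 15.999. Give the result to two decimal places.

M((Mg0.10Fe0.90)CO3) = 112.699 g/mol, so wt% O = 47.997/112.699 × 100 = 42.59%.
M(CaWO4) = 287.914 g/mol, so wt% O = 63.996/287.914 × 100 = 22.23%.
42.59 − 22.23 = 20.36 pp.

20.36 percentage points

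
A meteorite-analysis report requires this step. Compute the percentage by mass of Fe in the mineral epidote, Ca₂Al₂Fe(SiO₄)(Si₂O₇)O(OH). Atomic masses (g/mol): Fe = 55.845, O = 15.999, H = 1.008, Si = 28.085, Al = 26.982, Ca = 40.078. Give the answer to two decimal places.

11.56 wt%

Molar mass of Ca₂Al₂Fe(SiO₄)(Si₂O₇)O(OH): 2·40.078 + 2·26.982 + 1·55.845 + 3·28.085 + 13·15.999 + 1·1.008 = 483.215 g/mol.
Mass of Fe per formula unit: 1 × 55.845 = 55.845 g.
Weight fraction Fe = 55.845 / 483.215 = 0.1156.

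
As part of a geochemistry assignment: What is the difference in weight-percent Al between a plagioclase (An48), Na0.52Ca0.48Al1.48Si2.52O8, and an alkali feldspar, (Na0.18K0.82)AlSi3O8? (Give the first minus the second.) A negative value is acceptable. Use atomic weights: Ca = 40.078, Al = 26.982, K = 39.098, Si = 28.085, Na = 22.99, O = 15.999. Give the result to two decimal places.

5.00 percentage points

M(Na0.52Ca0.48Al1.48Si2.52O8) = 269.892 g/mol, so wt% Al = 39.933/269.892 × 100 = 14.80%.
M((Na0.18K0.82)AlSi3O8) = 275.428 g/mol, so wt% Al = 26.982/275.428 × 100 = 9.80%.
14.80 − 9.80 = 5.00 pp.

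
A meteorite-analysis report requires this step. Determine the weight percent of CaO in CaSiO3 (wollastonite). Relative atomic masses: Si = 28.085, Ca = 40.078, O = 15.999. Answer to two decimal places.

M(CaSiO3) = 116.160 g/mol; M(CaO) = 56.077 g/mol.
Moles CaO per formula unit = 1 Ca ÷ 1 = 1.0000.
CaO fraction = (1.0000 × 56.077) / 116.160 = 56.077/116.160 = 0.4828.

48.28 wt%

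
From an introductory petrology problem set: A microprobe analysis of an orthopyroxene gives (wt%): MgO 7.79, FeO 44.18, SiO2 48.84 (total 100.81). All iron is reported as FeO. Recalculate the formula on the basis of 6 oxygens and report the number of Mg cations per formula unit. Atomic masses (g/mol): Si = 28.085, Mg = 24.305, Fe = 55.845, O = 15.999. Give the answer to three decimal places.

7.79 wt% MgO ÷ 40.304 g/mol = 0.19328 mol, giving 0.19328 Mg and 0.19328 O.
44.18 wt% FeO ÷ 71.844 g/mol = 0.61494 mol, giving 0.61494 Fe and 0.61494 O.
48.84 wt% SiO2 ÷ 60.083 g/mol = 0.81288 mol, giving 0.81288 Si and 1.62576 O.
Oxygen sums to 2.43398; scaling by 6/2.43398 = 2.46510 puts the formula on 6 O.
Mg: 0.19328 × 2.46510 = 0.476 atoms per formula unit.

0.476 Mg apfu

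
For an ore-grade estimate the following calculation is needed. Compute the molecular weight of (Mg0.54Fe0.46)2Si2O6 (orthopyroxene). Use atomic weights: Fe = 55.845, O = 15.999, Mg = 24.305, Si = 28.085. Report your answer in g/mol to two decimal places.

229.79 g/mol

The formula mass is the sum 1.08(24.305) + 0.92(55.845) + 2(28.085) + 6(15.999).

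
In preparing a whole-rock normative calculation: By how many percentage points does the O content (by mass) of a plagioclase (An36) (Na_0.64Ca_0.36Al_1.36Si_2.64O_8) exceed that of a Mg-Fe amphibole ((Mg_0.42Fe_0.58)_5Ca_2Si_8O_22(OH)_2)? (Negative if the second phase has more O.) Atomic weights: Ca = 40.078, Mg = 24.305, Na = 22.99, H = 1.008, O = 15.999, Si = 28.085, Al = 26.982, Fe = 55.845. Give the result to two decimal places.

O in Na_0.64Ca_0.36Al_1.36Si_2.64O_8: molar mass 267.974 g/mol; 8×15.999 = 127.992 g → 47.76 wt%.
O in (Mg_0.42Fe_0.58)_5Ca_2Si_8O_22(OH)_2: molar mass 903.819 g/mol; 24×15.999 = 383.976 g → 42.48 wt%.
Difference = 47.76 − 42.48 = 5.28 percentage points.

5.28 percentage points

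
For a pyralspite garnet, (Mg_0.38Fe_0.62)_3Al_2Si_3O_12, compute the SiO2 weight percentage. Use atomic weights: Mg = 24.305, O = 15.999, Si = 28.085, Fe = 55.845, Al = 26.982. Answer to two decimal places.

39.03 wt%

M((Mg_0.38Fe_0.62)_3Al_2Si_3O_12) = 461.786 g/mol; M(SiO2) = 60.083 g/mol.
Moles SiO2 per formula unit = 3 Si ÷ 1 = 3.0000.
SiO2 fraction = (3.0000 × 60.083) / 461.786 = 180.249/461.786 = 0.3903.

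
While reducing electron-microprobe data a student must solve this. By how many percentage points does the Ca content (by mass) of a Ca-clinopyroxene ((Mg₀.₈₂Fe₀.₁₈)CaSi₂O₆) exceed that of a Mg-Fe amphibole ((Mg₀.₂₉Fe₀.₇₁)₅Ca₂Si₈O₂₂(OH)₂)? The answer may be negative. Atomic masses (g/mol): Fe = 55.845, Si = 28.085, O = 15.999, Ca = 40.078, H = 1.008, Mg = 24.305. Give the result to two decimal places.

9.36 percentage points

M((Mg₀.₈₂Fe₀.₁₈)CaSi₂O₆) = 222.224 g/mol, so wt% Ca = 40.078/222.224 × 100 = 18.03%.
M((Mg₀.₂₉Fe₀.₇₁)₅Ca₂Si₈O₂₂(OH)₂) = 924.320 g/mol, so wt% Ca = 80.156/924.320 × 100 = 8.67%.
18.03 − 8.67 = 9.36 pp.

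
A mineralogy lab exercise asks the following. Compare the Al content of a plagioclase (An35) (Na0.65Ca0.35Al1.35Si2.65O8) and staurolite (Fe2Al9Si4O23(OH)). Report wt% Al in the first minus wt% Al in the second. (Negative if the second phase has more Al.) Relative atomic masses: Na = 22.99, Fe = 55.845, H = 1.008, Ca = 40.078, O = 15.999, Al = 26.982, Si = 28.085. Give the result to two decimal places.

-14.91 percentage points

Al in Na0.65Ca0.35Al1.35Si2.65O8: molar mass 267.814 g/mol; 1.35×26.982 = 36.426 g → 13.60 wt%.
Al in Fe2Al9Si4O23(OH): molar mass 851.852 g/mol; 9×26.982 = 242.838 g → 28.51 wt%.
Difference = 13.60 − 28.51 = -14.91 percentage points.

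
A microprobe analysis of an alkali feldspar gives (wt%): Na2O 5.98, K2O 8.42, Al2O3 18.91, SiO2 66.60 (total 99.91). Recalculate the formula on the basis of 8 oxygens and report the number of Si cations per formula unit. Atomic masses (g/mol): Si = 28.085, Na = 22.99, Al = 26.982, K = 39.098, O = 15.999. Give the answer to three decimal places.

Na2O: 5.98/61.979 = 0.09648 mol → 0.19296 mol Na, 0.09648 mol O.
K2O: 8.42/94.195 = 0.08939 mol → 0.17878 mol K, 0.08939 mol O.
Al2O3: 18.91/101.961 = 0.18546 mol → 0.37092 mol Al, 0.55638 mol O.
SiO2: 66.60/60.083 = 1.10847 mol → 1.10847 mol Si, 2.21694 mol O.
Total oxygen = 2.95919 mol. Normalization factor = 8/2.95919 = 2.70344.
Si per 8 O = 1.10847 × 2.70344 = 2.997.

2.997 Si apfu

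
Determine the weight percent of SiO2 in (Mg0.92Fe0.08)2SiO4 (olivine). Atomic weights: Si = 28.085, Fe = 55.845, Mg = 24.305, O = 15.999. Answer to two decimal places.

41.23 wt%

Molar mass of (Mg0.92Fe0.08)2SiO4 = 1.84×24.305 + 0.16×55.845 + 1×28.085 + 4×15.999 = 145.737 g/mol.
Each formula unit contains 1 Si, equivalent to 1/1 = 1.0000 mol SiO2.
M(SiO2) = 1×28.085 + 2×15.999 = 60.083 g/mol.
Mass of SiO2 per formula unit = 1.0000 × 60.083 = 60.083 g.
SiO2 wt% = 60.083 / 145.737 × 100 = 41.23%.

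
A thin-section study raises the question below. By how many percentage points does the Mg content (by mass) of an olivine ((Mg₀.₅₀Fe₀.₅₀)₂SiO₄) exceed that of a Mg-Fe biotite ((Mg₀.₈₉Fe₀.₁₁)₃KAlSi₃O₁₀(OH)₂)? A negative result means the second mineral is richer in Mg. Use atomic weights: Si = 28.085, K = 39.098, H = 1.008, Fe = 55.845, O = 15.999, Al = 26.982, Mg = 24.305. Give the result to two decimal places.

-1.06 percentage points

First mineral: 24.305 g Mg in 172.231 g formula = 14.11 wt% Mg.
Second mineral: 64.894 g Mg in 427.662 g formula = 15.17 wt% Mg.
14.11% − 15.17% gives a difference of -1.06 percentage points.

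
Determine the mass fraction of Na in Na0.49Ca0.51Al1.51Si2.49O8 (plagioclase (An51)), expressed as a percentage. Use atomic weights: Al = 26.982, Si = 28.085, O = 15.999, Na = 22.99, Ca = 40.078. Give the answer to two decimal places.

4.17 weight percent

Molar mass of Na0.49Ca0.51Al1.51Si2.49O8: 0.49·22.99 + 0.51·40.078 + 1.51·26.982 + 2.49·28.085 + 8·15.999 = 270.371 g/mol.
Mass of Na per formula unit: 0.49 × 22.99 = 11.265 g.
Weight fraction Na = 11.265 / 270.371 = 0.0417.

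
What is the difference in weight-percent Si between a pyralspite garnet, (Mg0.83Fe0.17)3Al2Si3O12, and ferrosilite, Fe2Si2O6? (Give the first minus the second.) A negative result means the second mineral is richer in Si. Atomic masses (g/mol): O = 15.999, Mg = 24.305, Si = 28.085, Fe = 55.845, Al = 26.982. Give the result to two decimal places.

Si in (Mg0.83Fe0.17)3Al2Si3O12: molar mass 419.207 g/mol; 3×28.085 = 84.255 g → 20.10 wt%.
Si in Fe2Si2O6: molar mass 263.854 g/mol; 2×28.085 = 56.170 g → 21.29 wt%.
Difference = 20.10 − 21.29 = -1.19 percentage points.

-1.19 percentage points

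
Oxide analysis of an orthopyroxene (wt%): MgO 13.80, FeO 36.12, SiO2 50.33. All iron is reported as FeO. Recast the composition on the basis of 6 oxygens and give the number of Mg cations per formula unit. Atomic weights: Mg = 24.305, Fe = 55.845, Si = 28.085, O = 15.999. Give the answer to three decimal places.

0.815 Mg apfu

MgO (M=40.304): mol = 0.34240; Mg = 0.34240, O = 0.34240.
FeO (M=71.844): mol = 0.50276; Fe = 0.50276, O = 0.50276.
SiO2 (M=60.083): mol = 0.83767; Si = 0.83767, O = 1.67534.
ΣO = 2.52050; factor = 6/ΣO = 2.38048.
Mg apfu = 0.34240 × 2.38048 = 0.815.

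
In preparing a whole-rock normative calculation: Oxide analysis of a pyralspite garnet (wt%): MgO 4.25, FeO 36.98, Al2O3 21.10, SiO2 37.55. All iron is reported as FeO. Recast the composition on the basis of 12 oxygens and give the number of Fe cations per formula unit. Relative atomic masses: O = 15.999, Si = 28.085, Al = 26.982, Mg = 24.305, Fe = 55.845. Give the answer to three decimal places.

MgO (M=40.304): mol = 0.10545; Mg = 0.10545, O = 0.10545.
FeO (M=71.844): mol = 0.51473; Fe = 0.51473, O = 0.51473.
Al2O3 (M=101.961): mol = 0.20694; Al = 0.41388, O = 0.62082.
SiO2 (M=60.083): mol = 0.62497; Si = 0.62497, O = 1.24994.
ΣO = 2.49094; factor = 12/ΣO = 4.81746.
Fe apfu = 0.51473 × 4.81746 = 2.480.

2.480 Fe apfu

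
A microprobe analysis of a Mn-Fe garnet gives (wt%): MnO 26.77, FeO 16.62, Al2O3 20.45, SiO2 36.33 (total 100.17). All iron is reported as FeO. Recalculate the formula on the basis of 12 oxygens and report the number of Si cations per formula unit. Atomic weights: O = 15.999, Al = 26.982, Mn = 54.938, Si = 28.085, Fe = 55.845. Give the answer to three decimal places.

2.999 Si apfu

26.77 wt% MnO ÷ 70.937 g/mol = 0.37738 mol, giving 0.37738 Mn and 0.37738 O.
16.62 wt% FeO ÷ 71.844 g/mol = 0.23133 mol, giving 0.23133 Fe and 0.23133 O.
20.45 wt% Al2O3 ÷ 101.961 g/mol = 0.20057 mol, giving 0.40114 Al and 0.60171 O.
36.33 wt% SiO2 ÷ 60.083 g/mol = 0.60466 mol, giving 0.60466 Si and 1.20932 O.
Oxygen sums to 2.41974; scaling by 12/2.41974 = 4.95921 puts the formula on 12 O.
Si: 0.60466 × 4.95921 = 2.999 atoms per formula unit.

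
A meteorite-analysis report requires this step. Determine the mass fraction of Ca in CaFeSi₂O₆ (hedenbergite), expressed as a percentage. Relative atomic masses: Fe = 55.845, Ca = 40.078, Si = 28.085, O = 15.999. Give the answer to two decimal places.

M(CaFeSi₂O₆) = 248.087 g/mol.
Ca contributes 1 × 40.078 = 40.078 g per mole.
40.078/248.087 = 0.1615 → 16.15%.

16.15 wt%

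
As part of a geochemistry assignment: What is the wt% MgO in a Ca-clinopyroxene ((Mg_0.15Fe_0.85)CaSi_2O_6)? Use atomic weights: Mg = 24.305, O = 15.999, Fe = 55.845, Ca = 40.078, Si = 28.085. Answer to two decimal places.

Molar mass of (Mg_0.15Fe_0.85)CaSi_2O_6 = 0.15·24.305 + 0.85·55.845 + 1·40.078 + 2·28.085 + 6·15.999 = 243.356 g/mol.
Each formula unit contains 0.15 Mg, equivalent to 0.15/1 = 0.1500 mol MgO.
M(MgO) = 1×24.305 + 1×15.999 = 40.304 g/mol.
Mass of MgO per formula unit = 0.1500 × 40.304 = 6.046 g.
MgO wt% = 6.046 / 243.356 × 100 = 2.48%.

2.48 wt%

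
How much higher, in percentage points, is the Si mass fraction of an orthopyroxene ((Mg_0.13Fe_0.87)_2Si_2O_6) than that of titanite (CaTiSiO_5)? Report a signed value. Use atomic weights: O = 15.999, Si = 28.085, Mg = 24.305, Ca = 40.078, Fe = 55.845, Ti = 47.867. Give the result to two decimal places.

7.64 percentage points

Si in (Mg_0.13Fe_0.87)_2Si_2O_6: molar mass 255.654 g/mol; 2×28.085 = 56.170 g → 21.97 wt%.
Si in CaTiSiO_5: molar mass 196.025 g/mol; 1×28.085 = 28.085 g → 14.33 wt%.
Difference = 21.97 − 14.33 = 7.64 percentage points.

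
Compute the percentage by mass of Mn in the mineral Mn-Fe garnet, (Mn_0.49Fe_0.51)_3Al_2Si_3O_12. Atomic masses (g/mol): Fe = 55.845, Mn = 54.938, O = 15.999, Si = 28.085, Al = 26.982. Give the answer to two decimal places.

16.27 weight percent

Formula mass = 1.47*54.938 + 1.53*55.845 + 2*26.982 + 3*28.085 + 12*15.999 = 496.409 g/mol, of which 80.759 g is Mn.
So Mn makes up 80.759/496.409 = 0.1627 of the mass, i.e. 16.27%.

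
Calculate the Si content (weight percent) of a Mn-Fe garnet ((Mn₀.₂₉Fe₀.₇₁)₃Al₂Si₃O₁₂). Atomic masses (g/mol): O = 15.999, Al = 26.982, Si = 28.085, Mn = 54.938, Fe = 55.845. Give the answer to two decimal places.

16.95 weight percent

Formula mass = 0.87×54.938 + 2.13×55.845 + 2×26.982 + 3×28.085 + 12×15.999 = 496.953 g/mol, of which 84.255 g is Si.
So Si makes up 84.255/496.953 = 0.1695 of the mass, i.e. 16.95%.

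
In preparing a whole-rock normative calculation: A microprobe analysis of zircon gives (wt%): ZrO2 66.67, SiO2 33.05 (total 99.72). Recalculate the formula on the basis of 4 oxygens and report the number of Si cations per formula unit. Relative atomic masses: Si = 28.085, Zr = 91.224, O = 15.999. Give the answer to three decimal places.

1.008 Si apfu

ZrO2 (M=123.222): mol = 0.54106; Zr = 0.54106, O = 1.08212.
SiO2 (M=60.083): mol = 0.55007; Si = 0.55007, O = 1.10014.
ΣO = 2.18226; factor = 4/ΣO = 1.83296.
Si apfu = 0.55007 × 1.83296 = 1.008.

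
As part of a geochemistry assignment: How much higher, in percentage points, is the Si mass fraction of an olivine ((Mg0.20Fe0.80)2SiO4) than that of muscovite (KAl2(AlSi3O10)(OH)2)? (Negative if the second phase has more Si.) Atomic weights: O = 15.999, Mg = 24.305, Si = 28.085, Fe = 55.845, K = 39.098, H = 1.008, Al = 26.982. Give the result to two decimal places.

-6.46 percentage points

First mineral: 28.085 g Si in 191.155 g formula = 14.69 wt% Si.
Second mineral: 84.255 g Si in 398.303 g formula = 21.15 wt% Si.
14.69% − 21.15% gives a difference of -6.46 percentage points.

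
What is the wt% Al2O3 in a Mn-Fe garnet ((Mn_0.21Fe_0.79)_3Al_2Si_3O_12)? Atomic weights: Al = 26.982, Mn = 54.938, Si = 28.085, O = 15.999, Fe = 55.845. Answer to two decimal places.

20.51 wt%

M((Mn_0.21Fe_0.79)_3Al_2Si_3O_12) = 497.171 g/mol; M(Al2O3) = 101.961 g/mol.
Moles Al2O3 per formula unit = 2 Al ÷ 2 = 1.0000.
Al2O3 fraction = (1.0000 × 101.961) / 497.171 = 101.961/497.171 = 0.2051.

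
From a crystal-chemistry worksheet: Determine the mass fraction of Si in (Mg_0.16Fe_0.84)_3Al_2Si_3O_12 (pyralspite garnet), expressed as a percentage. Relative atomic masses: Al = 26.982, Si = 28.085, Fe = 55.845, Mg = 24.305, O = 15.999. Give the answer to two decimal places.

17.46 mass %

Molar mass of (Mg_0.16Fe_0.84)_3Al_2Si_3O_12: 0.48*24.305 + 2.52*55.845 + 2*26.982 + 3*28.085 + 12*15.999 = 482.603 g/mol.
Mass of Si per formula unit: 3 × 28.085 = 84.255 g.
Weight fraction Si = 84.255 / 482.603 = 0.1746.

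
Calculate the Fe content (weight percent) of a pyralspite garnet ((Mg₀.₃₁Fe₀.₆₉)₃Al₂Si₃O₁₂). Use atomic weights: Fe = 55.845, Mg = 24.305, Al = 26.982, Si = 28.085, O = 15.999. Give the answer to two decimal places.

Formula mass = 0.93×24.305 + 2.07×55.845 + 2×26.982 + 3×28.085 + 12×15.999 = 468.410 g/mol, of which 115.599 g is Fe.
So Fe makes up 115.599/468.410 = 0.2468 of the mass, i.e. 24.68%.

24.68 weight percent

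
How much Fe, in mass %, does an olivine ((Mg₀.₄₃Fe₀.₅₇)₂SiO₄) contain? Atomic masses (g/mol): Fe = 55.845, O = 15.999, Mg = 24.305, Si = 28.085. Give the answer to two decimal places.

Molar mass of (Mg₀.₄₃Fe₀.₅₇)₂SiO₄: 0.86·24.305 + 1.14·55.845 + 1·28.085 + 4·15.999 = 176.647 g/mol.
Mass of Fe per formula unit: 1.14 × 55.845 = 63.663 g.
Weight fraction Fe = 63.663 / 176.647 = 0.3604.

36.04 mass %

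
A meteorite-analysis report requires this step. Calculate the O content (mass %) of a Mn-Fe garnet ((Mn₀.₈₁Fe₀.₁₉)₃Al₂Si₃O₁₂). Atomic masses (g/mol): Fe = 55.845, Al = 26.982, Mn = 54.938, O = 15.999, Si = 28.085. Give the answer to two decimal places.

38.74 mass %

Formula mass = 2.43*54.938 + 0.57*55.845 + 2*26.982 + 3*28.085 + 12*15.999 = 495.538 g/mol, of which 191.988 g is O.
So O makes up 191.988/495.538 = 0.3874 of the mass, i.e. 38.74%.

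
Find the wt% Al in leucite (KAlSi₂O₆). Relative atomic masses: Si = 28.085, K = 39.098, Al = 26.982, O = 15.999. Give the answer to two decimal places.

M(KAlSi₂O₆) = 218.244 g/mol.
Al contributes 1 × 26.982 = 26.982 g per mole.
26.982/218.244 = 0.1236 → 12.36%.

12.36 mass %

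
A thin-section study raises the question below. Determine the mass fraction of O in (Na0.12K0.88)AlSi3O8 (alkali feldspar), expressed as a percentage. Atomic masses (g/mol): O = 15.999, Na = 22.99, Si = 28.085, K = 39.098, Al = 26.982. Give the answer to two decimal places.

46.31 wt%

Molar mass of (Na0.12K0.88)AlSi3O8: 0.12·22.99 + 0.88·39.098 + 1·26.982 + 3·28.085 + 8·15.999 = 276.394 g/mol.
Mass of O per formula unit: 8 × 15.999 = 127.992 g.
Weight fraction O = 127.992 / 276.394 = 0.4631.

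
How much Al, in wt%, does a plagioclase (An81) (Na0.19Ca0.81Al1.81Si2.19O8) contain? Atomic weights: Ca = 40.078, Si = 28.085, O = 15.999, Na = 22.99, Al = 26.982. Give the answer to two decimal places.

M(Na0.19Ca0.81Al1.81Si2.19O8) = 275.167 g/mol.
Al contributes 1.81 × 26.982 = 48.837 g per mole.
48.837/275.167 = 0.1775 → 17.75%.

17.75 wt%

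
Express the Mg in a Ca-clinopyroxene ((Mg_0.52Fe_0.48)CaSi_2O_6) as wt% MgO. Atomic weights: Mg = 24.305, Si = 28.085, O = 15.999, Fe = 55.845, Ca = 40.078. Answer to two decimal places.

Molar mass of (Mg_0.52Fe_0.48)CaSi_2O_6 = 0.52×24.305 + 0.48×55.845 + 1×40.078 + 2×28.085 + 6×15.999 = 231.686 g/mol.
Each formula unit contains 0.52 Mg, equivalent to 0.52/1 = 0.5200 mol MgO.
M(MgO) = 1×24.305 + 1×15.999 = 40.304 g/mol.
Mass of MgO per formula unit = 0.5200 × 40.304 = 20.958 g.
MgO wt% = 20.958 / 231.686 × 100 = 9.05%.

9.05 wt%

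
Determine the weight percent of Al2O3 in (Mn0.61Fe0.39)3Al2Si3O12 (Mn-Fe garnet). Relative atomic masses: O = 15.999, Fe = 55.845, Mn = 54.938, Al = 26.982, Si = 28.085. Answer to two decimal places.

20.55 wt%

M((Mn0.61Fe0.39)3Al2Si3O12) = 496.082 g/mol; M(Al2O3) = 101.961 g/mol.
Moles Al2O3 per formula unit = 2 Al ÷ 2 = 1.0000.
Al2O3 fraction = (1.0000 × 101.961) / 496.082 = 101.961/496.082 = 0.2055.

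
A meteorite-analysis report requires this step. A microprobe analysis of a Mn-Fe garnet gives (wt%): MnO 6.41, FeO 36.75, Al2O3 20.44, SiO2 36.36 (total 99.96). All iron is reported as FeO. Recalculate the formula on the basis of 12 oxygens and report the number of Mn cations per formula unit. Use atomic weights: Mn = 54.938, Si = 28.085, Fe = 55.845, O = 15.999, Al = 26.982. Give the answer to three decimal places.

0.449 Mn apfu

MnO (M=70.937): mol = 0.09036; Mn = 0.09036, O = 0.09036.
FeO (M=71.844): mol = 0.51152; Fe = 0.51152, O = 0.51152.
Al2O3 (M=101.961): mol = 0.20047; Al = 0.40094, O = 0.60141.
SiO2 (M=60.083): mol = 0.60516; Si = 0.60516, O = 1.21032.
ΣO = 2.41361; factor = 12/ΣO = 4.97181.
Mn apfu = 0.09036 × 4.97181 = 0.449.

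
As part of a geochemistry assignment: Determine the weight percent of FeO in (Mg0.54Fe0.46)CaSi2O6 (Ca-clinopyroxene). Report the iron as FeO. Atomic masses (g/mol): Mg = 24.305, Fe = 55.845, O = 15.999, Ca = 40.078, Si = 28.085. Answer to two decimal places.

M((Mg0.54Fe0.46)CaSi2O6) = 231.055 g/mol; M(FeO) = 71.844 g/mol.
Moles FeO per formula unit = 0.46 Fe ÷ 1 = 0.4600.
FeO fraction = (0.4600 × 71.844) / 231.055 = 33.048/231.055 = 0.1430.

14.30 wt%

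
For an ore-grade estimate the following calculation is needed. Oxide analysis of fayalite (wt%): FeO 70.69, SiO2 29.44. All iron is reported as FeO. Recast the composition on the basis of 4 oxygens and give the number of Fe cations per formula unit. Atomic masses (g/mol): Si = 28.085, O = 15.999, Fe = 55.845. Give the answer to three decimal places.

FeO: 70.69/71.844 = 0.98394 mol → 0.98394 mol Fe, 0.98394 mol O.
SiO2: 29.44/60.083 = 0.48999 mol → 0.48999 mol Si, 0.97998 mol O.
Total oxygen = 1.96392 mol. Normalization factor = 4/1.96392 = 2.03674.
Fe per 4 O = 0.98394 × 2.03674 = 2.004.

2.004 Fe apfu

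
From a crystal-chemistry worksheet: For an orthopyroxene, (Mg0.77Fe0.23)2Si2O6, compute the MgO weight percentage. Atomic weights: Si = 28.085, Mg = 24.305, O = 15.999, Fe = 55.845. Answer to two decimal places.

Formula mass = 215.282 g/mol.
1.54 Mg → 1.5400 mol MgO per formula unit; M(MgO) = 40.304, so MgO mass = 62.068 g.
62.068/215.282 × 100 = 28.83 wt%.

28.83 wt%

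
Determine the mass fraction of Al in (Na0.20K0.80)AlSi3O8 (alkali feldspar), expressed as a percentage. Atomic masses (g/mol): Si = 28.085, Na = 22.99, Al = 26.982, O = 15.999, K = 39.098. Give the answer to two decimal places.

Molar mass of (Na0.20K0.80)AlSi3O8: 0.20×22.99 + 0.80×39.098 + 1×26.982 + 3×28.085 + 8×15.999 = 275.105 g/mol.
Mass of Al per formula unit: 1 × 26.982 = 26.982 g.
Weight fraction Al = 26.982 / 275.105 = 0.0981.

9.81 mass %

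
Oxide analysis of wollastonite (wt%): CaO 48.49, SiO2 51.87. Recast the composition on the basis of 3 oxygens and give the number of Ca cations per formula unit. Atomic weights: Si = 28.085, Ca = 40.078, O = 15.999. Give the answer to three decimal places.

CaO (M=56.077): mol = 0.86470; Ca = 0.86470, O = 0.86470.
SiO2 (M=60.083): mol = 0.86331; Si = 0.86331, O = 1.72662.
ΣO = 2.59132; factor = 3/ΣO = 1.15771.
Ca apfu = 0.86470 × 1.15771 = 1.001.

1.001 Ca apfu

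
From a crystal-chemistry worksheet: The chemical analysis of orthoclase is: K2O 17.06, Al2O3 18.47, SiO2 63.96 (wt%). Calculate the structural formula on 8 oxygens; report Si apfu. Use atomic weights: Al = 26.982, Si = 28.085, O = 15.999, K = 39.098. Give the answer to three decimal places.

2.984 Si apfu

K2O (M=94.195): mol = 0.18111; K = 0.36222, O = 0.18111.
Al2O3 (M=101.961): mol = 0.18115; Al = 0.36230, O = 0.54345.
SiO2 (M=60.083): mol = 1.06453; Si = 1.06453, O = 2.12906.
ΣO = 2.85362; factor = 8/ΣO = 2.80346.
Si apfu = 1.06453 × 2.80346 = 2.984.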